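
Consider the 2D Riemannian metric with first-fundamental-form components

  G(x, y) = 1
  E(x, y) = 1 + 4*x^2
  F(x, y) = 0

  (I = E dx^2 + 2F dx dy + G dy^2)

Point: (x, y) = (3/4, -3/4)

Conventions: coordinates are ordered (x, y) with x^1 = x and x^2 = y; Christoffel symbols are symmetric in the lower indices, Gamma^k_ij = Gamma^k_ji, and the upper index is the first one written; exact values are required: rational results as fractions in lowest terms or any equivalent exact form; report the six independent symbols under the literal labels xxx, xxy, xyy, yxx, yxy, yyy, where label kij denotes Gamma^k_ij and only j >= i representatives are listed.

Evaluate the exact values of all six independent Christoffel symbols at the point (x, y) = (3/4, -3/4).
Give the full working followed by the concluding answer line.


E = 13/4, F = 0, G = 1 at the point
E_x = 6, E_y = 0, F_x = 0, F_y = 0, G_x = 0, G_y = 0
EG - F^2 = 13/4;  g^inv = (4/13) * [[1, 0], [0, 13/4]]
first-kind symbols [ij,l] = (1/2)(d_i g_jl + d_j g_il - d_l g_ij): [xx,x] = E_x/2 = 3, [xx,y] = F_x - E_y/2 = 0, [xy,x] = E_y/2 = 0, [xy,y] = G_x/2 = 0, [yy,x] = F_y - G_x/2 = 0, [yy,y] = G_y/2 = 0
Gamma^x_ij = (G*[ij,x] - F*[ij,y])/(EG - F^2), Gamma^y_ij = (E*[ij,y] - F*[ij,x])/(EG - F^2)

Answer: Gamma_xxx = 12/13, Gamma_xxy = 0, Gamma_xyy = 0, Gamma_yxx = 0, Gamma_yxy = 0, Gamma_yyy = 0


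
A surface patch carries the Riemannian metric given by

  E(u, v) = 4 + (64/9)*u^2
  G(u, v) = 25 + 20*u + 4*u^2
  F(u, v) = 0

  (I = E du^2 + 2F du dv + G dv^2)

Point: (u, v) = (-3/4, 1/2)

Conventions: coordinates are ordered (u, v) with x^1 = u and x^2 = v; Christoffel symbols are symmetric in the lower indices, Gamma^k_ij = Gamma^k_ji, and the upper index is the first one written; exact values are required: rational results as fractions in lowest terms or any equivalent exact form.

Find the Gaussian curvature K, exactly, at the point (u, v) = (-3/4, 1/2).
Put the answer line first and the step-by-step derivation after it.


Answer: K = -1/21

E = 8, F = 0, G = 49/4, EG - F^2 = 98 at the point
E_u = -32/3, E_v = 0, F_u = 0, F_v = 0, G_u = 14, G_v = 0
E_vv = 0, F_uv = 0, G_uu = 8
Apply the Brioschi formula K = (det M1 - det M2)/(EG - F^2)^2 over the derivative matrices of E, F, G.
M1 = [[-E_vv/2 + F_uv - G_uu/2, E_u/2, F_u - E_v/2], [F_v - G_u/2, E, F], [G_v/2, F, G]] = [[-4, -16/3, 0], [-7, 8, 0], [0, 0, 49/4]]; det M1 = -2548/3
M2 = [[0, E_v/2, G_u/2], [E_v/2, E, F], [G_u/2, F, G]] = [[0, 0, 7], [0, 8, 0], [7, 0, 49/4]]; det M2 = -392
det M1 - det M2 = -1372/3; K = -1372/3 / (98)^2 = -1/21


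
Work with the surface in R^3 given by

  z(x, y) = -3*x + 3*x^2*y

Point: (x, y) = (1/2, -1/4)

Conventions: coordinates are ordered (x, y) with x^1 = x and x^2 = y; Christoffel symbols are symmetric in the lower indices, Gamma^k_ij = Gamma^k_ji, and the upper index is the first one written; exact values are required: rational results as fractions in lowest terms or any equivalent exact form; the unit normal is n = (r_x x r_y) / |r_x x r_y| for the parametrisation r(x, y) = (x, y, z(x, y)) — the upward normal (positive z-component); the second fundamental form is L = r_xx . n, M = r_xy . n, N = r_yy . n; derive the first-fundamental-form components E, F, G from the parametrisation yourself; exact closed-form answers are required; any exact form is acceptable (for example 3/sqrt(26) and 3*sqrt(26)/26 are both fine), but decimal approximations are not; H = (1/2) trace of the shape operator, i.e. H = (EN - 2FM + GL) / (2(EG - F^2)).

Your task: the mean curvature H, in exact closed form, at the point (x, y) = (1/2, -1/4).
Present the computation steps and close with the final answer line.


z_x = -15/4, z_y = 3/4, z_xx = -3/2, z_xy = 3, z_yy = 0
E = 241/16, F = -45/16, G = 25/16; answer radicand W^2 = 125/8
unnormalised second-form numerators: l = -3/2, m = 3, n = 0; L = l/sqrt(125/8), and similarly M = m/sqrt(W^2), N = n/sqrt(W^2)
H = (E*n - 2*F*m + G*l) / (2*(EG - F^2)*sqrt(W^2)); E*n - 2*F*m + G*l = 465/32, EG - F^2 = 125/8, so H = (93/200)/sqrt(125/8)

Answer: H = 93*sqrt(10)/2500


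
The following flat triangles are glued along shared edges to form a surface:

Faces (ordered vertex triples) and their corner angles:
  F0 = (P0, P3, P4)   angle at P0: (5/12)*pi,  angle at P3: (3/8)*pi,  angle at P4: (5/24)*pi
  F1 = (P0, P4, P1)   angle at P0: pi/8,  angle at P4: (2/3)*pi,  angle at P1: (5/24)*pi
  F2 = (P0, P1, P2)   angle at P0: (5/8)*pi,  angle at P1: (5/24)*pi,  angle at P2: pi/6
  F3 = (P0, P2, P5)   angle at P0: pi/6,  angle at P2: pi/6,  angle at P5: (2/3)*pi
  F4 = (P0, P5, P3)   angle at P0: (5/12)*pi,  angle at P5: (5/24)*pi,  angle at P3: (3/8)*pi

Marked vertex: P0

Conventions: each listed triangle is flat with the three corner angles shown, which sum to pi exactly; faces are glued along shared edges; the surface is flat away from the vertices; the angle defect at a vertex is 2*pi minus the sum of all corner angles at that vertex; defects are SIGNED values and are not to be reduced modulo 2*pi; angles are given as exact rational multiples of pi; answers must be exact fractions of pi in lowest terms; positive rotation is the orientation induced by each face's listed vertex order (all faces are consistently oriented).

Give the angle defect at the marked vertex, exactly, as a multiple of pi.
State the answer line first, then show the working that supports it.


Answer: defect(P0) = pi/4

Sum of corner angles at P0: (7/4)*pi
defect = 2*pi - (7/4)*pi


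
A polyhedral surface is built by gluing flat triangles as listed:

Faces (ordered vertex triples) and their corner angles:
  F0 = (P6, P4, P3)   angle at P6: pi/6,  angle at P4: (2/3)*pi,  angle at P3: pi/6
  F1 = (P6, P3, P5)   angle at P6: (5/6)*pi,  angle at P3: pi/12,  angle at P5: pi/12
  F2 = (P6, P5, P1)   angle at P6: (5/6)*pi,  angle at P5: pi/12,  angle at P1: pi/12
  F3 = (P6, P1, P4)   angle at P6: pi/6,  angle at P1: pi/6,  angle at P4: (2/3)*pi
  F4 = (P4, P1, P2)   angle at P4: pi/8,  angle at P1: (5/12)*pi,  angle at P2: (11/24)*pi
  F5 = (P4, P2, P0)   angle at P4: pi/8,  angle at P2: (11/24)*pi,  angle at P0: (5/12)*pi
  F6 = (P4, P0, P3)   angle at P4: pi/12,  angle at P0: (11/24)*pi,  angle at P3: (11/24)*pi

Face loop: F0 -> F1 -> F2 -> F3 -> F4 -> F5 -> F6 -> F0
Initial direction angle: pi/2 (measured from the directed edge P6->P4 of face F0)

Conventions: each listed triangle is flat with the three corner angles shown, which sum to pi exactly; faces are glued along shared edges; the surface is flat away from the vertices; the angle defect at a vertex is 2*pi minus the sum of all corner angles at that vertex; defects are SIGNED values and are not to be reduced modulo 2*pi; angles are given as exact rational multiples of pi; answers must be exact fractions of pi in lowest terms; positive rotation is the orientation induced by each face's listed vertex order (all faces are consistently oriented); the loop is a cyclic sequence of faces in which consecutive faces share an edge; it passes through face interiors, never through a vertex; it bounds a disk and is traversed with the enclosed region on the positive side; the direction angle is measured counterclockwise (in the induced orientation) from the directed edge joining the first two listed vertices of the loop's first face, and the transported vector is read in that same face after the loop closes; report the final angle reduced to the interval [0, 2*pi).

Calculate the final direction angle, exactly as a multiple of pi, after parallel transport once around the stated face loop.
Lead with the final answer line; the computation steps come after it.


Answer: final direction angle = (5/6)*pi

enclosed vertex P4: corner angles sum to (5/3)*pi, defect = 2*pi - (5/3)*pi = pi/3
enclosed vertex P6: corner angles sum to 2*pi, defect = 2*pi - 2*pi = 0
holonomy = initial angle + sum of enclosed defects (mod 2*pi), positive in the induced orientation
final angle = pi/2 + pi/3 = (5/6)*pi (mod 2*pi)


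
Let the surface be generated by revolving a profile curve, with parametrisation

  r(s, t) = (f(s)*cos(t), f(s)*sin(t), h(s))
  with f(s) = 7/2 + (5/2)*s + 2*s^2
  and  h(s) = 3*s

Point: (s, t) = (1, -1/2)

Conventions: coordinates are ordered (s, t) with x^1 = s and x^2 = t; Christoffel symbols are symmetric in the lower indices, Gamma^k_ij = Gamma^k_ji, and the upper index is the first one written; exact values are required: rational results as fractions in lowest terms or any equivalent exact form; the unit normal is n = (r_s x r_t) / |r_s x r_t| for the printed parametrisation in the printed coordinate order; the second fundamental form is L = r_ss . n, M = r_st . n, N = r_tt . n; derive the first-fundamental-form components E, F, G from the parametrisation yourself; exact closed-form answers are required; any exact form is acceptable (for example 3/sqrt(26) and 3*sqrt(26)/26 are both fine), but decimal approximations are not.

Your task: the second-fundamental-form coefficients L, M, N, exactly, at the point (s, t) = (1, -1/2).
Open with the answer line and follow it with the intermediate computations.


Answer: L = -24*sqrt(205)/205, M = 0, N = 48*sqrt(205)/205

f = 8, f' = 13/2, f'' = 4, h' = 3, h'' = 0
E = 205/4, F = 0, G = 64; answer radicand W^2 = 205/4
unnormalised second-form numerators: l = -12, m = 0, n = 24; L = l/sqrt(205/4), and similarly M = m/sqrt(W^2), N = n/sqrt(W^2)


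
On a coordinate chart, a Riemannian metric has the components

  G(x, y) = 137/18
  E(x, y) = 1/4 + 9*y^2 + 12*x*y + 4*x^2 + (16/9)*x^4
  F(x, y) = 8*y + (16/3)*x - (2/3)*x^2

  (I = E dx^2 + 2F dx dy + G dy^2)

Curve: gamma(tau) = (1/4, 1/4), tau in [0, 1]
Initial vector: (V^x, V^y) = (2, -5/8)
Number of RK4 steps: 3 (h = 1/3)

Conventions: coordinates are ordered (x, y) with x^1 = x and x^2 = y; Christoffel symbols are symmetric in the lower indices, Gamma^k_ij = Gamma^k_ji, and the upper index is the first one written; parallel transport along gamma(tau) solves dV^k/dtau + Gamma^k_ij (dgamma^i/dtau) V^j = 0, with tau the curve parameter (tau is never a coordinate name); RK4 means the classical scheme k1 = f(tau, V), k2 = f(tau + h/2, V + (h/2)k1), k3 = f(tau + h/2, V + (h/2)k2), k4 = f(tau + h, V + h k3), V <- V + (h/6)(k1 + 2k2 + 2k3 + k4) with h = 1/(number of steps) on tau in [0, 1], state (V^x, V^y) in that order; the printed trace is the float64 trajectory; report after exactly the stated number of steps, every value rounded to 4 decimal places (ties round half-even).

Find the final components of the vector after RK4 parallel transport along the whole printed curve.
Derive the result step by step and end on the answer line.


gamma'(tau) = (0, 0); f(tau, V)^k = -Gamma^k_ij(gamma(tau)) gamma'^i(tau) V^j; h = 1/3; intermediate values shown to 6 dp
curve data and Christoffel symbols at the stage parameters:
  tau = 0.000000: gamma = (0.250000, 0.250000), gamma' = (0.000000, 0.000000); Gamma_xxx = 5.090083, Gamma_xxy = 9.473078, Gamma_xyy = 20.209232, Gamma_yxx = -2.037134, Gamma_yxy = -4.096933, Gamma_yyy = -8.740124
  tau = 0.166667: gamma = (0.250000, 0.250000), gamma' = (0.000000, 0.000000); Gamma_xxx = 5.090083, Gamma_xxy = 9.473078, Gamma_xyy = 20.209232, Gamma_yxx = -2.037134, Gamma_yxy = -4.096933, Gamma_yyy = -8.740124
  tau = 0.333333: gamma = (0.250000, 0.250000), gamma' = (0.000000, 0.000000); Gamma_xxx = 5.090083, Gamma_xxy = 9.473078, Gamma_xyy = 20.209232, Gamma_yxx = -2.037134, Gamma_yxy = -4.096933, Gamma_yyy = -8.740124
  tau = 0.500000: gamma = (0.250000, 0.250000), gamma' = (0.000000, 0.000000); Gamma_xxx = 5.090083, Gamma_xxy = 9.473078, Gamma_xyy = 20.209232, Gamma_yxx = -2.037134, Gamma_yxy = -4.096933, Gamma_yyy = -8.740124
  tau = 0.666667: gamma = (0.250000, 0.250000), gamma' = (0.000000, 0.000000); Gamma_xxx = 5.090083, Gamma_xxy = 9.473078, Gamma_xyy = 20.209232, Gamma_yxx = -2.037134, Gamma_yxy = -4.096933, Gamma_yyy = -8.740124
  tau = 0.833333: gamma = (0.250000, 0.250000), gamma' = (0.000000, 0.000000); Gamma_xxx = 5.090083, Gamma_xxy = 9.473078, Gamma_xyy = 20.209232, Gamma_yxx = -2.037134, Gamma_yxy = -4.096933, Gamma_yyy = -8.740124
  tau = 1.000000: gamma = (0.250000, 0.250000), gamma' = (0.000000, 0.000000); Gamma_xxx = 5.090083, Gamma_xxy = 9.473078, Gamma_xyy = 20.209232, Gamma_yxx = -2.037134, Gamma_yxy = -4.096933, Gamma_yyy = -8.740124
step 0: V^x = 2.0000, V^y = -0.6250
step 1: k1 = (0.000000, 0.000000), k2 = (0.000000, 0.000000), k3 = (0.000000, 0.000000), k4 = (0.000000, 0.000000); V <- V + (h/6)(k1 + 2k2 + 2k3 + k4): V^x = 2.0000, V^y = -0.6250
step 2: k1 = (0.000000, 0.000000), k2 = (0.000000, 0.000000), k3 = (0.000000, 0.000000), k4 = (0.000000, 0.000000); V <- V + (h/6)(k1 + 2k2 + 2k3 + k4): V^x = 2.0000, V^y = -0.6250
step 3: k1 = (0.000000, 0.000000), k2 = (0.000000, 0.000000), k3 = (0.000000, 0.000000), k4 = (0.000000, 0.000000); V <- V + (h/6)(k1 + 2k2 + 2k3 + k4): V^x = 2.0000, V^y = -0.6250

Answer: V^x = 2.0000, V^y = -0.6250


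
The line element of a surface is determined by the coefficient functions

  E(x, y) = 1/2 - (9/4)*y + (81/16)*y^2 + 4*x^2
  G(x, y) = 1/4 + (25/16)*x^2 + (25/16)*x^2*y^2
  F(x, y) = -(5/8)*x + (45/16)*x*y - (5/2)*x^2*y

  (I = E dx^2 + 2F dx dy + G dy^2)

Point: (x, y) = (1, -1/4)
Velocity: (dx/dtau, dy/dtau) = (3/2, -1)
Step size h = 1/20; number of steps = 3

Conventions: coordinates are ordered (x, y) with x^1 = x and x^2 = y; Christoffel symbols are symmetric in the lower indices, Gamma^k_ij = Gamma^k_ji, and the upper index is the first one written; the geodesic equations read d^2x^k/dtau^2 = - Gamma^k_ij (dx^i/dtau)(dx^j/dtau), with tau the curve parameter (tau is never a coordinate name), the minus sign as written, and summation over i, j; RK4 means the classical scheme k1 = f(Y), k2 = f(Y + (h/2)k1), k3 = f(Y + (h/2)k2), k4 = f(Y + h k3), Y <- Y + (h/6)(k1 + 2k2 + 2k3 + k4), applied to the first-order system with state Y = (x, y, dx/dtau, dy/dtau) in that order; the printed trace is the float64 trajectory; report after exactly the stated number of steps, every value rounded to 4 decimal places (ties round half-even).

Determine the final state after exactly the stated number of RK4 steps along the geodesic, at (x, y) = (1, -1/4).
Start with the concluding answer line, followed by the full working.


Answer: x = 1.1990, y = -0.4060, dx/dtau = 1.1871, dy/dtau = -1.0562

f(Y) = (dx/dtau, dy/dtau, -Gamma^x_ij Y'^i Y'^j, -Gamma^y_ij Y'^i Y'^j) with the Gammas evaluated at the stage position; h = 0.050000; intermediate values shown to 6 dp
step 0: x = 1.0000, y = -0.2500, dx/dtau = 1.5000, dy/dtau = -1.0000
step 1:
  k1: at (x, y) = (1.000000, -0.250000), (dx/dtau, dy/dtau) = (1.500000, -1.000000); Gamma_xxx = 0.947489, Gamma_xxy = -0.347557, Gamma_xyy = -0.291293, Gamma_yxx = 1.559403, Gamma_yxy = 0.741185, Gamma_yyy = -0.311723; k1 = (1.500000, -1.000000, -2.883230, -0.973377)
  k2: at (x, y) = (1.037500, -0.275000), (dx/dtau, dy/dtau) = (1.427919, -1.024334); Gamma_xxx = 0.904148, Gamma_xxy = -0.344351, Gamma_xyy = -0.301414, Gamma_yxx = 1.548279, Gamma_yxy = 0.727951, Gamma_yyy = -0.328680; k2 = (1.427919, -1.024334, -2.534596, -0.682498)
  k3: at (x, y) = (1.035698, -0.275608), (dx/dtau, dy/dtau) = (1.436635, -1.017062); Gamma_xxx = 0.905528, Gamma_xxy = -0.345518, Gamma_xyy = -0.300937, Gamma_yxx = 1.554145, Gamma_yxy = 0.728331, Gamma_yyy = -0.329173; k3 = (1.436635, -1.017062, -2.567349, -0.738732)
  k4: at (x, y) = (1.071832, -0.300853), (dx/dtau, dy/dtau) = (1.371633, -1.036937); Gamma_xxx = 0.864609, Gamma_xxy = -0.343048, Gamma_xyy = -0.309688, Gamma_yxx = 1.542686, Gamma_yxy = 0.716560, Gamma_yyy = -0.344630; k4 = (1.371633, -1.036937, -2.269497, -0.493494)
  Y <- Y + (h/6)(k1 + 2k2 + 2k3 + k4): x = 1.0717, y = -0.3010, dx/dtau = 1.3720, dy/dtau = -1.0359
step 2:
  k1: at (x, y) = (1.071673, -0.300998), (dx/dtau, dy/dtau) = (1.372028, -1.035911); Gamma_xxx = 0.864684, Gamma_xxy = -0.343190, Gamma_xyy = -0.309647, Gamma_yxx = 1.543414, Gamma_yxy = 0.716588, Gamma_yyy = -0.344734; k1 = (1.372028, -1.035911, -2.270999, -0.498507)
  k2: at (x, y) = (1.105974, -0.326896), (dx/dtau, dy/dtau) = (1.315253, -1.048374); Gamma_xxx = 0.826278, Gamma_xxy = -0.341807, Gamma_xyy = -0.317058, Gamma_yxx = 1.533986, Gamma_yxy = 0.706252, Gamma_yyy = -0.359078; k2 = (1.315253, -1.048374, -2.023514, -0.311302)
  k3: at (x, y) = (1.104554, -0.327207), (dx/dtau, dy/dtau) = (1.321440, -1.043694); Gamma_xxx = 0.827256, Gamma_xxy = -0.342521, Gamma_xyy = -0.316731, Gamma_yxx = 1.537733, Gamma_yxy = 0.706597, Gamma_yyy = -0.359371; k3 = (1.321440, -1.043694, -2.044339, -0.344687)
  k4: at (x, y) = (1.137745, -0.353182), (dx/dtau, dy/dtau) = (1.269811, -1.053145); Gamma_xxx = 0.790737, Gamma_xxy = -0.341492, Gamma_xyy = -0.323155, Gamma_yxx = 1.527185, Gamma_yxy = 0.697462, Gamma_yyy = -0.372294; k4 = (1.269811, -1.053145, -1.829935, -0.184122)
  Y <- Y + (h/6)(k1 + 2k2 + 2k3 + k4): x = 1.1376, y = -0.3533, dx/dtau = 1.2701, dy/dtau = -1.0525
step 3:
  k1: at (x, y) = (1.137633, -0.353274), (dx/dtau, dy/dtau) = (1.270056, -1.052533); Gamma_xxx = 0.790778, Gamma_xxy = -0.341574, Gamma_xyy = -0.323129, Gamma_yxx = 1.527611, Gamma_yxy = 0.697489, Gamma_yyy = -0.372356; k1 = (1.270056, -1.052533, -1.830804, -0.186824)
  k2: at (x, y) = (1.169384, -0.379588), (dx/dtau, dy/dtau) = (1.224286, -1.057203); Gamma_xxx = 0.756205, Gamma_xxy = -0.341131, Gamma_xyy = -0.328597, Gamma_yxx = 1.517498, Gamma_yxy = 0.689516, Gamma_yyy = -0.384122; k2 = (1.224286, -1.057203, -1.649256, -0.060310)
  k3: at (x, y) = (1.168240, -0.379704), (dx/dtau, dy/dtau) = (1.228825, -1.054041); Gamma_xxx = 0.756942, Gamma_xxy = -0.341581, Gamma_xyy = -0.328368, Gamma_yxx = 1.519985, Gamma_yxy = 0.689804, Gamma_yyy = -0.384294; k3 = (1.228825, -1.054041, -1.663026, -0.081330)
  k4: at (x, y) = (1.199074, -0.405976), (dx/dtau, dy/dtau) = (1.186905, -1.056599); Gamma_xxx = 0.723951, Gamma_xxy = -0.341311, Gamma_xyy = -0.333124, Gamma_yxx = 1.508551, Gamma_yxy = 0.682758, Gamma_yyy = -0.394747; k4 = (1.186905, -1.056599, -1.504025, 0.028007)
  Y <- Y + (h/6)(k1 + 2k2 + 2k3 + k4): x = 1.1990, y = -0.4060, dx/dtau = 1.1871, dy/dtau = -1.0562


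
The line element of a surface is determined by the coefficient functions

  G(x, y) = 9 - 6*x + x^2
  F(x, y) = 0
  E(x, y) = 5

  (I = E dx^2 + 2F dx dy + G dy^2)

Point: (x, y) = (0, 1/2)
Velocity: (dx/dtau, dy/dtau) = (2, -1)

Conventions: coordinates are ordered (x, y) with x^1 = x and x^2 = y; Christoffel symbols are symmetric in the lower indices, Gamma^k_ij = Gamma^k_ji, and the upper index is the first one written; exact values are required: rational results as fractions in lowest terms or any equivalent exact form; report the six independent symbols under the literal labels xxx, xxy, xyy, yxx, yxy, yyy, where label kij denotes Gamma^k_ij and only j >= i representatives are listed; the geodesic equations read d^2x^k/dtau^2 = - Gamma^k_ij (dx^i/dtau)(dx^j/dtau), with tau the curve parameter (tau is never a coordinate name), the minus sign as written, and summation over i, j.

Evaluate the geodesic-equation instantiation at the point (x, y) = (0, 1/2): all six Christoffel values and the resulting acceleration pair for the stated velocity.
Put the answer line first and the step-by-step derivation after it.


Answer: Gamma_xxx = 0, Gamma_xxy = 0, Gamma_xyy = 3/5, Gamma_yxx = 0, Gamma_yxy = -1/3, Gamma_yyy = 0; accelerations (d^2x/dtau^2, d^2y/dtau^2) = (-3/5, -4/3)

E = 5, F = 0, G = 9 at the point
E_x = 0, E_y = 0, F_x = 0, F_y = 0, G_x = -6, G_y = 0
EG - F^2 = 45;  g^inv = (1/45) * [[9, 0], [0, 5]]
first-kind symbols [ij,l] = (1/2)(d_i g_jl + d_j g_il - d_l g_ij): [xx,x] = E_x/2 = 0, [xx,y] = F_x - E_y/2 = 0, [xy,x] = E_y/2 = 0, [xy,y] = G_x/2 = -3, [yy,x] = F_y - G_x/2 = 3, [yy,y] = G_y/2 = 0
Gamma^x_ij = (G*[ij,x] - F*[ij,y])/(EG - F^2), Gamma^y_ij = (E*[ij,y] - F*[ij,x])/(EG - F^2)
Gamma_xxx = 0, Gamma_xxy = 0, Gamma_xyy = 3/5, Gamma_yxx = 0, Gamma_yxy = -1/3, Gamma_yyy = 0
d^2x/dtau^2 = -(Gamma_xxx*(2)^2 + 2*Gamma_xxy*(2)*(-1) + Gamma_xyy*(-1)^2) = -3/5
d^2y/dtau^2 = -(Gamma_yxx*(2)^2 + 2*Gamma_yxy*(2)*(-1) + Gamma_yyy*(-1)^2) = -4/3


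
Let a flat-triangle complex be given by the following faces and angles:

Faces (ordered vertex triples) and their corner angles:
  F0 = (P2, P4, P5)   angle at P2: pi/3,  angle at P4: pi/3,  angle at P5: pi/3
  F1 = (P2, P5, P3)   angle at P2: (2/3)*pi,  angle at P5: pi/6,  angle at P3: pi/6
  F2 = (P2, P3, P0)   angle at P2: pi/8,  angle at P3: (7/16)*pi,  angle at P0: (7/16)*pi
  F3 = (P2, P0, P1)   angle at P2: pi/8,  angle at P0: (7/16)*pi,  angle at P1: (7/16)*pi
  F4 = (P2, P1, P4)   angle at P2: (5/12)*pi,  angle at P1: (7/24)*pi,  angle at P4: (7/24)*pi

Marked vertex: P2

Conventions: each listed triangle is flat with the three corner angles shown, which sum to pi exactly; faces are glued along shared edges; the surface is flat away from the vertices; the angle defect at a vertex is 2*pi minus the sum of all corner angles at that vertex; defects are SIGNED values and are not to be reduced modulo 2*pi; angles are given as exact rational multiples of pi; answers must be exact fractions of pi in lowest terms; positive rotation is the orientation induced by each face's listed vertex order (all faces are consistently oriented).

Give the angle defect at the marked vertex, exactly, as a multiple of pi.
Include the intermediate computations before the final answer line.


Sum of corner angles at P2: (5/3)*pi
defect = 2*pi - (5/3)*pi

Answer: defect(P2) = pi/3


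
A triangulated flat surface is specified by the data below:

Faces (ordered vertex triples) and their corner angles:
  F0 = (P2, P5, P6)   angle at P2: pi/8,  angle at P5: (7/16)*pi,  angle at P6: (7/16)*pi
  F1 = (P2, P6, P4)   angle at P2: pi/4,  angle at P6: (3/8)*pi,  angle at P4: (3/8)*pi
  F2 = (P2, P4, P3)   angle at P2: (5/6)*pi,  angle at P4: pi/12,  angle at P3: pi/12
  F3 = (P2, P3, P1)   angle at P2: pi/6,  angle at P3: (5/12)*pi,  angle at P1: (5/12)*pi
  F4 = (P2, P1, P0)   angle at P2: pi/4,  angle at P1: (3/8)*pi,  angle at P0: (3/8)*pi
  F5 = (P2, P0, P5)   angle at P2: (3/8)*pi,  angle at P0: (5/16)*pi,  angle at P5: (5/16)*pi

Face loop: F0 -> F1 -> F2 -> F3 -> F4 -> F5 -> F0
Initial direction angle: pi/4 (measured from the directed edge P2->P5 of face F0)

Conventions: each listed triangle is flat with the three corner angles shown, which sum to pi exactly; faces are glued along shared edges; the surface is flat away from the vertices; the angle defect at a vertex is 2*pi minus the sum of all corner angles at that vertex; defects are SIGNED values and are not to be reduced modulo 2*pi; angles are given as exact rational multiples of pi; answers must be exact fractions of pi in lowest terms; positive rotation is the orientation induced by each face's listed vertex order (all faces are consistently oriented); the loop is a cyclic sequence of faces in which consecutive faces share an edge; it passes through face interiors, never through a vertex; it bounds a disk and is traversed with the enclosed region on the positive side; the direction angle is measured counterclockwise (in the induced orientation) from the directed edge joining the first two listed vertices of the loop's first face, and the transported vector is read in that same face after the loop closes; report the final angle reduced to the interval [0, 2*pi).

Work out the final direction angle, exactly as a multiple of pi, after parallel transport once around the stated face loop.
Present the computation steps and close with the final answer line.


enclosed vertex P2: corner angles sum to 2*pi, defect = 2*pi - 2*pi = 0
by Gauss-Bonnet the loop rotates the vector by the enclosed defect sum (positive orientation, mod 2*pi)
final angle = pi/4 + 0 = pi/4 (mod 2*pi)

Answer: final direction angle = pi/4


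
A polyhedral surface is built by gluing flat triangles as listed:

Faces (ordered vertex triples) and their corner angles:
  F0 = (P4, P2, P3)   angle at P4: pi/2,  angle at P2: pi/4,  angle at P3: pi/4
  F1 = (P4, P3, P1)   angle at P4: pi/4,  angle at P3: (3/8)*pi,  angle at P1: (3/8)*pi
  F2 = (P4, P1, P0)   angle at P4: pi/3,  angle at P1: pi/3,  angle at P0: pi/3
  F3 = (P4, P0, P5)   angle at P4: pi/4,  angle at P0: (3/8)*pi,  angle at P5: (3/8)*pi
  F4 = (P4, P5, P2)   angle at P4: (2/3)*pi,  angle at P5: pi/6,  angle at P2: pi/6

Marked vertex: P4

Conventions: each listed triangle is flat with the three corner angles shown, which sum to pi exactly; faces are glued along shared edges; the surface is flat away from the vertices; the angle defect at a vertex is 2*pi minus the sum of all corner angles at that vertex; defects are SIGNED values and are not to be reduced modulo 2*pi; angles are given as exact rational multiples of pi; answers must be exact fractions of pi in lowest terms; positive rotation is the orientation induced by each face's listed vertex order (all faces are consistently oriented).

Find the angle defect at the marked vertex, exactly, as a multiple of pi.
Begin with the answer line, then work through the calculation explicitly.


Answer: defect(P4) = 0

Sum of corner angles at P4: 2*pi
defect = 2*pi - 2*pi


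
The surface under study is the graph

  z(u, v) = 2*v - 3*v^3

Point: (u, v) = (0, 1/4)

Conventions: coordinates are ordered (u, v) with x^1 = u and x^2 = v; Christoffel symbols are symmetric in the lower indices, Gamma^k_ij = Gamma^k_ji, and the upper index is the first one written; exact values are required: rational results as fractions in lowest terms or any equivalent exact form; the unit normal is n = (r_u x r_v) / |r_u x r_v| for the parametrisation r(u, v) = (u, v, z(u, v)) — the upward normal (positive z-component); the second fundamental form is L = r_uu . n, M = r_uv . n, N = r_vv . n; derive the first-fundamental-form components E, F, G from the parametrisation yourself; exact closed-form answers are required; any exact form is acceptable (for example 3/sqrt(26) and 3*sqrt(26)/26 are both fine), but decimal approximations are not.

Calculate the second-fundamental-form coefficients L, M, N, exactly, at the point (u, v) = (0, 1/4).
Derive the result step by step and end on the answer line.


z_u = 0, z_v = 23/16, z_uu = 0, z_uv = 0, z_vv = -9/2
E = 1, F = 0, G = 785/256; answer radicand W^2 = 785/256
unnormalised second-form numerators: l = 0, m = 0, n = -9/2; L = l/sqrt(785/256), and similarly M = m/sqrt(W^2), N = n/sqrt(W^2)

Answer: L = 0, M = 0, N = -72*sqrt(785)/785


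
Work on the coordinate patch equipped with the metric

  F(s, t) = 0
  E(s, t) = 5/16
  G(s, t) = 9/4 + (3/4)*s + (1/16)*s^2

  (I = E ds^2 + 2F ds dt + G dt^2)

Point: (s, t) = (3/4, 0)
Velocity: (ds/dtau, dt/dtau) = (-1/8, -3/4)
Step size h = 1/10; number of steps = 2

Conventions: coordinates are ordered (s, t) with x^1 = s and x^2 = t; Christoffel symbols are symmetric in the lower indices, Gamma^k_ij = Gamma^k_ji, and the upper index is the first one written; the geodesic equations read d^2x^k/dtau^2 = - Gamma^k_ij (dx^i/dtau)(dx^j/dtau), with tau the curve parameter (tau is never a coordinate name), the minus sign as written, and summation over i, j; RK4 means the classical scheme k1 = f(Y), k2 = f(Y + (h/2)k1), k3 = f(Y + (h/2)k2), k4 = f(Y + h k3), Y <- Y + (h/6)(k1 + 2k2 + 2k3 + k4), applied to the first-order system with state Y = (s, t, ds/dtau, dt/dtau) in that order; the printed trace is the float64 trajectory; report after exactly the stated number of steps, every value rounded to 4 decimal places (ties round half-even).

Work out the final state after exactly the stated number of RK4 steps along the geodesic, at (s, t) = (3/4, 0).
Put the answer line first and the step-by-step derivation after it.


Answer: s = 0.7402, t = -0.1503, ds/dtau = 0.0274, dt/dtau = -0.7522

f(Y) = (ds/dtau, dt/dtau, -Gamma^s_ij Y'^i Y'^j, -Gamma^t_ij Y'^i Y'^j) with the Gammas evaluated at the stage position; h = 0.100000; intermediate values shown to 6 dp
step 0: s = 0.7500, t = 0.0000, ds/dtau = -0.1250, dt/dtau = -0.7500
step 1:
  k1: at (s, t) = (0.750000, 0.000000), (ds/dtau, dt/dtau) = (-0.125000, -0.750000); Gamma_sss = 0.000000, Gamma_sst = 0.000000, Gamma_stt = -1.350000, Gamma_tss = 0.000000, Gamma_tst = 0.148148, Gamma_ttt = 0.000000; k1 = (-0.125000, -0.750000, 0.759375, -0.027778)
  k2: at (s, t) = (0.743750, -0.037500), (ds/dtau, dt/dtau) = (-0.087031, -0.751389); Gamma_sss = 0.000000, Gamma_sst = 0.000000, Gamma_stt = -1.348750, Gamma_tss = 0.000000, Gamma_tst = 0.148285, Gamma_ttt = 0.000000; k2 = (-0.087031, -0.751389, 0.761484, -0.019394)
  k3: at (s, t) = (0.745648, -0.037569), (ds/dtau, dt/dtau) = (-0.086926, -0.750970); Gamma_sss = 0.000000, Gamma_sst = 0.000000, Gamma_stt = -1.349130, Gamma_tss = 0.000000, Gamma_tst = 0.148244, Gamma_ttt = 0.000000; k3 = (-0.086926, -0.750970, 0.760849, -0.019354)
  k4: at (s, t) = (0.741307, -0.075097), (ds/dtau, dt/dtau) = (-0.048915, -0.751935); Gamma_sss = 0.000000, Gamma_sst = 0.000000, Gamma_stt = -1.348261, Gamma_tss = 0.000000, Gamma_tst = 0.148339, Gamma_ttt = 0.000000; k4 = (-0.048915, -0.751935, 0.762316, -0.010912)
  Y <- Y + (h/6)(k1 + 2k2 + 2k3 + k4): s = 0.7413, t = -0.0751, ds/dtau = -0.0489, dt/dtau = -0.7519
step 2:
  k1: at (s, t) = (0.741303, -0.075111), (ds/dtau, dt/dtau) = (-0.048894, -0.751936); Gamma_sss = 0.000000, Gamma_sst = 0.000000, Gamma_stt = -1.348261, Gamma_tss = 0.000000, Gamma_tst = 0.148339, Gamma_ttt = 0.000000; k1 = (-0.048894, -0.751936, 0.762318, -0.010907)
  k2: at (s, t) = (0.738858, -0.112708), (ds/dtau, dt/dtau) = (-0.010778, -0.752482); Gamma_sss = 0.000000, Gamma_sst = 0.000000, Gamma_stt = -1.347772, Gamma_tss = 0.000000, Gamma_tst = 0.148393, Gamma_ttt = 0.000000; k2 = (-0.010778, -0.752482, 0.763147, -0.002407)
  k3: at (s, t) = (0.740764, -0.112735), (ds/dtau, dt/dtau) = (-0.010737, -0.752057); Gamma_sss = 0.000000, Gamma_sst = 0.000000, Gamma_stt = -1.348153, Gamma_tss = 0.000000, Gamma_tst = 0.148351, Gamma_ttt = 0.000000; k3 = (-0.010737, -0.752057, 0.762501, -0.002396)
  k4: at (s, t) = (0.740229, -0.150317), (ds/dtau, dt/dtau) = (0.027356, -0.752176); Gamma_sss = 0.000000, Gamma_sst = 0.000000, Gamma_stt = -1.348046, Gamma_tss = 0.000000, Gamma_tst = 0.148363, Gamma_ttt = 0.000000; k4 = (0.027356, -0.752176, 0.762682, 0.006106)
  Y <- Y + (h/6)(k1 + 2k2 + 2k3 + k4): s = 0.7402, t = -0.1503, ds/dtau = 0.0274, dt/dtau = -0.7522


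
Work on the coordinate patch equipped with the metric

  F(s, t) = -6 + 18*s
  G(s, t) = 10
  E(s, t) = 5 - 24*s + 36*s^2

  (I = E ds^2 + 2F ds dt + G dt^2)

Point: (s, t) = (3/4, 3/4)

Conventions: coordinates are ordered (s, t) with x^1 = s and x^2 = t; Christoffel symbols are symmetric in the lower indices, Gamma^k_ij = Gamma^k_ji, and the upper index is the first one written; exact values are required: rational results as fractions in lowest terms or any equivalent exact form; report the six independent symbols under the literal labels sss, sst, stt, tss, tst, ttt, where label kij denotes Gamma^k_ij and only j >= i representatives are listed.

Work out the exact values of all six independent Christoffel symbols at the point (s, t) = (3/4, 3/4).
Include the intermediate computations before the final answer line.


E = 29/4, F = 15/2, G = 10 at the point
E_s = 30, E_t = 0, F_s = 18, F_t = 0, G_s = 0, G_t = 0
EG - F^2 = 65/4;  g^inv = (4/65) * [[10, -15/2], [-15/2, 29/4]]
first-kind symbols [ij,l] = (1/2)(d_i g_jl + d_j g_il - d_l g_ij): [ss,s] = E_s/2 = 15, [ss,t] = F_s - E_t/2 = 18, [st,s] = E_t/2 = 0, [st,t] = G_s/2 = 0, [tt,s] = F_t - G_s/2 = 0, [tt,t] = G_t/2 = 0
Gamma^s_ij = (G*[ij,s] - F*[ij,t])/(EG - F^2), Gamma^t_ij = (E*[ij,t] - F*[ij,s])/(EG - F^2)

Answer: Gamma_sss = 12/13, Gamma_sst = 0, Gamma_stt = 0, Gamma_tss = 72/65, Gamma_tst = 0, Gamma_ttt = 0


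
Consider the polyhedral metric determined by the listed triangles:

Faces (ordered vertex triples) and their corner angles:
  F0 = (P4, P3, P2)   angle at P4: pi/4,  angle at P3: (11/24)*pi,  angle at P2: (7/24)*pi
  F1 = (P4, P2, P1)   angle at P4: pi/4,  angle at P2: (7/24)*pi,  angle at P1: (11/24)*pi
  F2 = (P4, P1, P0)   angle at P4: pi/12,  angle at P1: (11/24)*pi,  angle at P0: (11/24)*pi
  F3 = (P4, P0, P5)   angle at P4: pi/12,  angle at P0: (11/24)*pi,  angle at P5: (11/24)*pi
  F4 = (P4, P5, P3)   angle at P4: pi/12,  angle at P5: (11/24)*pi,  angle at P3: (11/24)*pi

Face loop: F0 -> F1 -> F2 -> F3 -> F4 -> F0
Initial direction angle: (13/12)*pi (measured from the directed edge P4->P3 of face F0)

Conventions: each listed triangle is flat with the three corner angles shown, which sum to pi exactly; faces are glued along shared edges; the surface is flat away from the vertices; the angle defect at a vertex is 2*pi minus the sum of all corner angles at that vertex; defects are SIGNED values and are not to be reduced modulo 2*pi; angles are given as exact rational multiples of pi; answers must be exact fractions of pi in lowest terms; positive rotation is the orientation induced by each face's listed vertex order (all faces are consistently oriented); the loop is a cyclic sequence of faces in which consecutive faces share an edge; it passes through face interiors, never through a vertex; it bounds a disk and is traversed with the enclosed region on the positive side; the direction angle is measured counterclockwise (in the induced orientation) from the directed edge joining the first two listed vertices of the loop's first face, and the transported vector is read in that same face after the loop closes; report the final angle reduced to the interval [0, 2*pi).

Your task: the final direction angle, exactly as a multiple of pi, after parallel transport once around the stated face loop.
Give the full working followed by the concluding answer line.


enclosed vertex P4: corner angles sum to (3/4)*pi, defect = 2*pi - (3/4)*pi = (5/4)*pi
holonomy = initial angle + sum of enclosed defects (mod 2*pi), positive in the induced orientation
final angle = (13/12)*pi + (5/4)*pi = pi/3 (mod 2*pi)

Answer: final direction angle = pi/3


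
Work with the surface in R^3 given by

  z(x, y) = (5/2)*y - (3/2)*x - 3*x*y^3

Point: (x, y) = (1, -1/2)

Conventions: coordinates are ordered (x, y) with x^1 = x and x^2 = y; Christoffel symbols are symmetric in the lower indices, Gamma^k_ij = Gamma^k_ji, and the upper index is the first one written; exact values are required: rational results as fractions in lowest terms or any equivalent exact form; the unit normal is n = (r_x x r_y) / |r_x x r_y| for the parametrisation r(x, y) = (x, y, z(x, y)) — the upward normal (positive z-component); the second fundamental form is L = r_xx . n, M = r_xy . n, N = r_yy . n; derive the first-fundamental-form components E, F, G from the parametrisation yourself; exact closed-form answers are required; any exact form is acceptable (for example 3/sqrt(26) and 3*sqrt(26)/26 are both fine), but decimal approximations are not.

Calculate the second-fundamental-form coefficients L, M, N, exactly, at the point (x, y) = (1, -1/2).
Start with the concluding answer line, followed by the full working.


Answer: L = 0, M = -18*sqrt(149)/149, N = 72*sqrt(149)/149

z_x = -9/8, z_y = 1/4, z_xx = 0, z_xy = -9/4, z_yy = 9
E = 145/64, F = -9/32, G = 17/16; answer radicand W^2 = 149/64
unnormalised second-form numerators: l = 0, m = -9/4, n = 9; L = l/sqrt(149/64), and similarly M = m/sqrt(W^2), N = n/sqrt(W^2)


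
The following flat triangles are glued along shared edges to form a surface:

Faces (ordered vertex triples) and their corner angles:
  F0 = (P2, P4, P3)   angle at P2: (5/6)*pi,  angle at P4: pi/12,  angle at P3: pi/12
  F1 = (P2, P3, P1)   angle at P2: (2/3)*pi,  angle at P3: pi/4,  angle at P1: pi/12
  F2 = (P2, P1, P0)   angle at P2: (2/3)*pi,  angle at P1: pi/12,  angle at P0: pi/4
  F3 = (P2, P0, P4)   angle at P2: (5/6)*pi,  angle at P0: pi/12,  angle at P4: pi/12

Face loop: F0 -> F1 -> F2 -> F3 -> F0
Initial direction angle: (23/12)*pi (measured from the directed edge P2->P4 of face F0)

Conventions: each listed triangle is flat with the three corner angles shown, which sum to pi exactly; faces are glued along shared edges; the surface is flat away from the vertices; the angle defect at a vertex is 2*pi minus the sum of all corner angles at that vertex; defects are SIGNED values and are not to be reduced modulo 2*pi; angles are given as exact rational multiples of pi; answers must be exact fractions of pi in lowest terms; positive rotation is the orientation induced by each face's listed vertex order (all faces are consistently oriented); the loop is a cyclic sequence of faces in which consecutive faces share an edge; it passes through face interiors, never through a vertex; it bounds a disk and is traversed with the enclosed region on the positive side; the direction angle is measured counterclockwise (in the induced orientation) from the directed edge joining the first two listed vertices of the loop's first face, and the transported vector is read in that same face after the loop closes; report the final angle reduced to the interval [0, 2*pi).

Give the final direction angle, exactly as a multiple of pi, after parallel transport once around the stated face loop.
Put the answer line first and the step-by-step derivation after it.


Answer: final direction angle = (11/12)*pi

enclosed vertex P2: corner angles sum to 3*pi, defect = 2*pi - 3*pi = -pi
holonomy = initial angle + sum of enclosed defects (mod 2*pi), positive in the induced orientation
final angle = (23/12)*pi - pi = (11/12)*pi (mod 2*pi)


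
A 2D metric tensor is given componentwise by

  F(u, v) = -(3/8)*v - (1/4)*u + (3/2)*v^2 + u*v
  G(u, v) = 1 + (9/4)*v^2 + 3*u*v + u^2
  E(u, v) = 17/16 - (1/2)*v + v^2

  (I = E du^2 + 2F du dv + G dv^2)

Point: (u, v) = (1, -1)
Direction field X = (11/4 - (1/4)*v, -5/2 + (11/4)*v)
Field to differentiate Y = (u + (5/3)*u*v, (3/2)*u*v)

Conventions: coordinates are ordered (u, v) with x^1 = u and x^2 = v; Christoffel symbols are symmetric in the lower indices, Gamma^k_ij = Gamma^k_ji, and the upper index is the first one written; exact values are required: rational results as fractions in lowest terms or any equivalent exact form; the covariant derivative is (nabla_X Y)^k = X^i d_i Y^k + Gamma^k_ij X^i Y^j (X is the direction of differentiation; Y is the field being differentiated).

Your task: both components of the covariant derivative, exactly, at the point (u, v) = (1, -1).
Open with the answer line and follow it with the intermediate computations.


Answer: (nabla_X Y)^u = -140/9, (nabla_X Y)^v = -5147/360

E = 41/16, F = 5/8, G = 5/4 at the point
E_u = 0, E_v = -5/2, F_u = -5/4, F_v = -19/8, G_u = -1, G_v = -3/2
EG - F^2 = 45/16;  g^inv = (16/45) * [[5/4, -5/8], [-5/8, 41/16]]
first-kind symbols [ij,l] = (1/2)(d_i g_jl + d_j g_il - d_l g_ij): [uu,u] = E_u/2 = 0, [uu,v] = F_u - E_v/2 = 0, [uv,u] = E_v/2 = -5/4, [uv,v] = G_u/2 = -1/2, [vv,u] = F_v - G_u/2 = -15/8, [vv,v] = G_v/2 = -3/4
Gamma^u_ij = (G*[ij,u] - F*[ij,v])/(EG - F^2), Gamma^v_ij = (E*[ij,v] - F*[ij,u])/(EG - F^2)
Gamma_uuu = 0, Gamma_uuv = -4/9, Gamma_uvv = -2/3, Gamma_vuu = 0, Gamma_vuv = -8/45, Gamma_vvv = -4/15
X = (3, -21/4), Y = (-2/3, -3/2) at the point


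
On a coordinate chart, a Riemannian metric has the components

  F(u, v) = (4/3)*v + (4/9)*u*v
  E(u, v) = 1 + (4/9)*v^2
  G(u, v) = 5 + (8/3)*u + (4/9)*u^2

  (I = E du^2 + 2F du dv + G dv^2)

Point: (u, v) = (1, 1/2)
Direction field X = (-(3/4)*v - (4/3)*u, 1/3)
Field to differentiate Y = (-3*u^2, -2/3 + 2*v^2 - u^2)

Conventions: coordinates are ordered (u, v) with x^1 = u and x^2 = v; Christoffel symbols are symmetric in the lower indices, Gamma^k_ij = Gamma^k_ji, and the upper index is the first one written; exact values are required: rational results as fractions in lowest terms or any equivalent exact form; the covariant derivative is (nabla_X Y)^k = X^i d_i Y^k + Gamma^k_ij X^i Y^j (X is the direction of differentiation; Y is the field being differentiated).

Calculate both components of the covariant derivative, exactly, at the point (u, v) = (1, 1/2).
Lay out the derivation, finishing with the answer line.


E = 10/9, F = 8/9, G = 73/9 at the point
E_u = 0, E_v = 4/9, F_u = 2/9, F_v = 16/9, G_u = 32/9, G_v = 0
EG - F^2 = 74/9;  g^inv = (9/74) * [[73/9, -8/9], [-8/9, 10/9]]
first-kind symbols [ij,l] = (1/2)(d_i g_jl + d_j g_il - d_l g_ij): [uu,u] = E_u/2 = 0, [uu,v] = F_u - E_v/2 = 0, [uv,u] = E_v/2 = 2/9, [uv,v] = G_u/2 = 16/9, [vv,u] = F_v - G_u/2 = 0, [vv,v] = G_v/2 = 0
Gamma^u_ij = (G*[ij,u] - F*[ij,v])/(EG - F^2), Gamma^v_ij = (E*[ij,v] - F*[ij,u])/(EG - F^2)
Gamma_uuu = 0, Gamma_uuv = 1/37, Gamma_uvv = 0, Gamma_vuu = 0, Gamma_vuv = 8/37, Gamma_vvv = 0
X = (-41/24, 1/3), Y = (-3, -7/6) at the point

Answer: (nabla_X Y)^u = 54755/5328, (nabla_X Y)^v = 5725/1332
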